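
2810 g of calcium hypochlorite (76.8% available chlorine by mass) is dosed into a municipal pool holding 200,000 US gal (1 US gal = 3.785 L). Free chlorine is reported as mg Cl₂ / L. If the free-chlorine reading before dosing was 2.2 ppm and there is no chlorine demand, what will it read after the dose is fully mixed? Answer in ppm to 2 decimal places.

5.05 ppm

Volume: 200,000 US gal × 3.785 L/gal = 757,000 L.
Available chlorine delivered: 2810 g × 0.768 = 2158 g as Cl₂.
Concentration rise: 2158 g / 757,000 L = 2.851 mg/L = 2.85 ppm.
Final FC: 2.2 + 2.85 = 5.05 ppm.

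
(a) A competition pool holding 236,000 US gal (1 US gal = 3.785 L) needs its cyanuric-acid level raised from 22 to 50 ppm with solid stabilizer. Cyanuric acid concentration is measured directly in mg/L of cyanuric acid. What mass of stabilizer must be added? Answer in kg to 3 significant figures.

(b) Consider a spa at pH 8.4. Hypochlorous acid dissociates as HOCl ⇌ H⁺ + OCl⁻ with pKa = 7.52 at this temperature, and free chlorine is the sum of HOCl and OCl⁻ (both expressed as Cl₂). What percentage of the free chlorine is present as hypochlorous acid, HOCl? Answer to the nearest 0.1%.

(a) 25.0 kg; (b) 11.6%

(a) Volume: 236,000 US gal × 3.785 L/gal = 893,260 L.
(a) CYA to add: (50 − 22) = 28 mg/L × 893,260 L = 25,010 g cyanuric acid.

(b) [OCl⁻]/[HOCl] = 10^(pH − pKa) = 10^(8.4 − 7.52) = 10^0.88 = 7.586.
(b) Fraction as HOCl = 1 / (1 + 7.586) = 0.1165.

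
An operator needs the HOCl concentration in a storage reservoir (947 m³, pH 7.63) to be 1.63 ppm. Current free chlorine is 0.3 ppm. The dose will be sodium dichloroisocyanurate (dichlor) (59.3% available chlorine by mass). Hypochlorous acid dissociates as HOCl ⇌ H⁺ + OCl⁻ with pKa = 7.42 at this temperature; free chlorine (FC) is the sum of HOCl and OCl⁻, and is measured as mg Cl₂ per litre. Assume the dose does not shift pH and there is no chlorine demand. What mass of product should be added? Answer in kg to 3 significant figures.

Volume: 947 m³ = 947,000 L.
[OCl⁻]/[HOCl] = 10^(pH − pKa) = 10^(7.63 − 7.42) = 1.622; fraction as HOCl = 1/(1 + 1.622) = 0.3814.
Free chlorine required for 1.63 ppm HOCl: 1.63 / 0.3814 = 4.274 ppm.
FC to add: 4.274 − 0.3 = 3.974 mg/L as Cl₂.
Cl₂ equivalent: 3.974 mg/L × 947,000 L = 3763 g.
Product at 59.3% available Cl: 3763 / 0.593 = 6346 g.

6.35 kg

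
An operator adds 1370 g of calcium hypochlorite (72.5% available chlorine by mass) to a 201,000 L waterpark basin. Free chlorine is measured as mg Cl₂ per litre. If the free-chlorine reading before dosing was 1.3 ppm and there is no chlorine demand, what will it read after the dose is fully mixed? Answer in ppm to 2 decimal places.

6.24 ppm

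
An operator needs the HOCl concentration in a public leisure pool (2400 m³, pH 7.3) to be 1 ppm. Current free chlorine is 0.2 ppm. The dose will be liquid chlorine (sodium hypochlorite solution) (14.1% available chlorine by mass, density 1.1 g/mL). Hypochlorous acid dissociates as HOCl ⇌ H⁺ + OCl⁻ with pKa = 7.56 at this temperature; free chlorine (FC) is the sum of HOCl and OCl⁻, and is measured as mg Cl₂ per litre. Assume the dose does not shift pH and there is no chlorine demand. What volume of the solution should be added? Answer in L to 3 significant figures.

Volume: 2400 m³ = 2,400,000 L.
[OCl⁻]/[HOCl] = 10^(pH − pKa) = 10^(7.3 − 7.56) = 0.5495; fraction as HOCl = 1/(1 + 0.5495) = 0.6454.
Free chlorine required for 1 ppm HOCl: 1 / 0.6454 = 1.55 ppm.
FC to add: 1.55 − 0.2 = 1.35 mg/L as Cl₂.
Cl₂ equivalent: 1.35 mg/L × 2,400,000 L = 3239 g.
Product at 14.1% available Cl: 3239 / 0.141 = 22,970 g.
Volume: 22,970 g ÷ 1.1 g/mL = 20,880 mL.

20.9 L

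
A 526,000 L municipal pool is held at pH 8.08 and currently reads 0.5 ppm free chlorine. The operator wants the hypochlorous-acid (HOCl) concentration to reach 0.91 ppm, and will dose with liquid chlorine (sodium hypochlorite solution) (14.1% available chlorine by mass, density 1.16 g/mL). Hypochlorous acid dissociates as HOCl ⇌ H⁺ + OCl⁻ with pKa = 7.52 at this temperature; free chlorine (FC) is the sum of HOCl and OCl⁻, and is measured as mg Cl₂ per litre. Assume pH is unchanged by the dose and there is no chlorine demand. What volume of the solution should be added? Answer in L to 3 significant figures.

11.9 L

[OCl⁻]/[HOCl] = 10^(pH − pKa) = 10^(8.08 − 7.52) = 3.631; fraction as HOCl = 1/(1 + 3.631) = 0.2159.
Free chlorine required for 0.91 ppm HOCl: 0.91 / 0.2159 = 4.214 ppm.
FC to add: 4.214 − 0.5 = 3.714 mg/L as Cl₂.
Cl₂ equivalent: 3.714 mg/L × 526,000 L = 1954 g.
Product at 14.1% available Cl: 1954 / 0.141 = 13,860 g.
Volume: 13,860 g ÷ 1.16 g/mL = 11,940 mL.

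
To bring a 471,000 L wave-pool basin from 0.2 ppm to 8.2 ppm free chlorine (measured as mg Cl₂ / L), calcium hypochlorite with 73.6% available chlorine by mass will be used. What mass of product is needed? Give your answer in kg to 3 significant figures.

5.12 kg

Chlorine deficit: 8.2 − 0.2 = 8 ppm = 8 mg/L as Cl₂.
Cl₂ equivalent needed: 8 mg/L × 471,000 L = 3,768,000 mg = 3768 g.
Product at 73.6% available chlorine: 3768 / 0.736 = 5120 g.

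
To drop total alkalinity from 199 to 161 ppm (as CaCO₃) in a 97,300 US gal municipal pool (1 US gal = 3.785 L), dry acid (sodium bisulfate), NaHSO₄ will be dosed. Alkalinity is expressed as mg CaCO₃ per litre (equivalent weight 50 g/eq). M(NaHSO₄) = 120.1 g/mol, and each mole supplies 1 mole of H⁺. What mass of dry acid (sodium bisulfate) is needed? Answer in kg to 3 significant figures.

Volume: 97,300 US gal × 3.785 L/gal = 368,280 L.
Alkalinity to neutralize: (199 − 161) = 38 mg/L as CaCO₃ × 368,280 L = 13,990 g as CaCO₃.
Equivalents of H⁺ required: 13,990 ÷ 50 g/eq = 279.9 eq = 279.9 mol NaHSO₄.
Mass of NaHSO₄: 279.9 × 120.1 = 33,620 g.

33.6 kg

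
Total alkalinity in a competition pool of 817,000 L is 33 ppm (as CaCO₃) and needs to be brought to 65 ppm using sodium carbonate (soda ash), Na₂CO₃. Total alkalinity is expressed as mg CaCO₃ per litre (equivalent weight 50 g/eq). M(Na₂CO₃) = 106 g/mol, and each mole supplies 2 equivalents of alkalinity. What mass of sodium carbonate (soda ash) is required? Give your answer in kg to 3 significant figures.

Alkalinity to add: (65 − 33) = 32 mg/L as CaCO₃ × 817,000 L = 26,140 g as CaCO₃.
Equivalents: 26,140 g ÷ 50 g/eq = 522.9 eq.
Each mole of Na₂CO₃ supplies 2 eq, so 522.9 / 2 = 261.4 mol.
Mass: 261.4 mol × 106 g/mol = 27,710 g.

27.7 kg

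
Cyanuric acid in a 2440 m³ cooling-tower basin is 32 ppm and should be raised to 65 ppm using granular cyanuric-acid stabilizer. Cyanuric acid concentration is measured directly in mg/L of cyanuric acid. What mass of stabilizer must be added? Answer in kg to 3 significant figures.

80.5 kg

Volume: 2440 m³ = 2,440,000 L.
CYA to add: (65 − 32) = 33 mg/L × 2,440,000 L = 80,520 g cyanuric acid.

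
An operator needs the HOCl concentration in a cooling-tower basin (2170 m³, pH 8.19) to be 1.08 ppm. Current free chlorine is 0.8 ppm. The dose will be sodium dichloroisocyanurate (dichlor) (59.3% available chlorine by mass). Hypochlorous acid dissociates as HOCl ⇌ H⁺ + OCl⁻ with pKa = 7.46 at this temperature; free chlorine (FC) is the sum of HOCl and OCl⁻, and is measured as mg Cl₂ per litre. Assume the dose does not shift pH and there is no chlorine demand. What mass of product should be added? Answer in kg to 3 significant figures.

22.2 kg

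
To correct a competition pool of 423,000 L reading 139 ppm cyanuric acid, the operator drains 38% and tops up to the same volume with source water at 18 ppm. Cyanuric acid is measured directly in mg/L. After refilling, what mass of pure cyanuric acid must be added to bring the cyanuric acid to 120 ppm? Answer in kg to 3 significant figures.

After draining 38% and refilling: 139 × 0.62 + 18 × 0.38 = 93.02 ppm.
Deficit to target: 120 − 93.02 = 26.98 mg/L.
Mass: 26.98 mg/L × 423,000 L = 11,410 g cyanuric acid.

11.4 kg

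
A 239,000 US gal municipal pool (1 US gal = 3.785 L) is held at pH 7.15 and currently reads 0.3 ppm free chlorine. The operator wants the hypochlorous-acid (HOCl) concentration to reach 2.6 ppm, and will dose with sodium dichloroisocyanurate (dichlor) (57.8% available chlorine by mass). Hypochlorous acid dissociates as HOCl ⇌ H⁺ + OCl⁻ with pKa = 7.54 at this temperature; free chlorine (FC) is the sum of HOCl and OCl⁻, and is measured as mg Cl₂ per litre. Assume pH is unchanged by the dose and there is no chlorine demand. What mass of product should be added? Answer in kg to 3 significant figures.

5.26 kg

Volume: 239,000 US gal × 3.785 L/gal = 904,615 L.
[OCl⁻]/[HOCl] = 10^(pH − pKa) = 10^(7.15 − 7.54) = 0.4074; fraction as HOCl = 1/(1 + 0.4074) = 0.7105.
Free chlorine required for 2.6 ppm HOCl: 2.6 / 0.7105 = 3.659 ppm.
FC to add: 3.659 − 0.3 = 3.359 mg/L as Cl₂.
Cl₂ equivalent: 3.359 mg/L × 904,615 L = 3039 g.
Product at 57.8% available Cl: 3039 / 0.578 = 5257 g.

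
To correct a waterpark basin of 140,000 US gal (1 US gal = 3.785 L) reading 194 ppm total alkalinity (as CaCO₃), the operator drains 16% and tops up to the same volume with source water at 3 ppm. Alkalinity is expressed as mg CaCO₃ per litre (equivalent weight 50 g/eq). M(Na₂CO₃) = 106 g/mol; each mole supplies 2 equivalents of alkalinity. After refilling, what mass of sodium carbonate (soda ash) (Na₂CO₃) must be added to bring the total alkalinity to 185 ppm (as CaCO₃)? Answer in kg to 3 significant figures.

12.1 kg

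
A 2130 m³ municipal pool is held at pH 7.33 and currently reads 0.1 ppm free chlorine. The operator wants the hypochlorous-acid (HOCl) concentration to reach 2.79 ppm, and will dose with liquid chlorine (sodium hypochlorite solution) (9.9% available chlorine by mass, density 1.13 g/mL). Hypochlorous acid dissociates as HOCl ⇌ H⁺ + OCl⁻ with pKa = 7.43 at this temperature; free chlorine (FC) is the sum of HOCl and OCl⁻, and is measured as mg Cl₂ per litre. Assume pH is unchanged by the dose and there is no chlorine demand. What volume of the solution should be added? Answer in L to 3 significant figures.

Volume: 2130 m³ = 2,130,000 L.
[OCl⁻]/[HOCl] = 10^(pH − pKa) = 10^(7.33 − 7.43) = 0.7943; fraction as HOCl = 1/(1 + 0.7943) = 0.5573.
Free chlorine required for 2.79 ppm HOCl: 2.79 / 0.5573 = 5.006 ppm.
FC to add: 5.006 − 0.1 = 4.906 mg/L as Cl₂.
Cl₂ equivalent: 4.906 mg/L × 2,130,000 L = 10,450 g.
Product at 9.9% available Cl: 10,450 / 0.099 = 105,600 g.
Volume: 105,600 g ÷ 1.13 g/mL = 93,410 mL.

93.4 L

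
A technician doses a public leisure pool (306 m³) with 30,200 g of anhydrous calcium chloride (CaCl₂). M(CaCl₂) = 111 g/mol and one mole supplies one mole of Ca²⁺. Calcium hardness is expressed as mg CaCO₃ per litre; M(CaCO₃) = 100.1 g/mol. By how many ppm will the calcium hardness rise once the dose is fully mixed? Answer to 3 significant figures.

Volume: 306 m³ = 306,000 L.
Moles of Ca²⁺: 30,200 g ÷ 111 g/mol = 272.1 mol.
As CaCO₃: 272.1 mol × 100.1 g/mol = 27,230 g.
Rise: 27,230 g / 306,000 L × 1000 = 89 mg/L.

89.0 ppm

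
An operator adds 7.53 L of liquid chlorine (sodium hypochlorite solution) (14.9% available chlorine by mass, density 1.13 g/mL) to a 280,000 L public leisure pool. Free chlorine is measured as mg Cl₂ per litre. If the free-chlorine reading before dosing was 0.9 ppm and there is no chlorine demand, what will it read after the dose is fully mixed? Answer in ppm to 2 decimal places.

5.43 ppm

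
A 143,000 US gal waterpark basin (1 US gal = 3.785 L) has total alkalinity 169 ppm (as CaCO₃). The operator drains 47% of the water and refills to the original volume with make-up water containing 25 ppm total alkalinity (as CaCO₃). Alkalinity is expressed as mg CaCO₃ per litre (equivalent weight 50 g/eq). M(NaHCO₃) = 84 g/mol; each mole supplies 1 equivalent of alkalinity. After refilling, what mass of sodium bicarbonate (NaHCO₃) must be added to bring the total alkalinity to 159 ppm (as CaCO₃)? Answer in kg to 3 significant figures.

Volume: 143,000 US gal × 3.785 L/gal = 541,255 L.
After draining 47% and refilling: 169 × 0.53 + 25 × 0.47 = 101.32 ppm.
Deficit to target: 159 − 101.32 = 57.68 mg/L.
As CaCO₃: 57.68 mg/L × 541,255 L = 31,220 g; ÷ 50 g/eq ÷ 1 = 624.4 mol NaHCO₃.
Mass: 624.4 × 84 = 52,450 g.

52.4 kg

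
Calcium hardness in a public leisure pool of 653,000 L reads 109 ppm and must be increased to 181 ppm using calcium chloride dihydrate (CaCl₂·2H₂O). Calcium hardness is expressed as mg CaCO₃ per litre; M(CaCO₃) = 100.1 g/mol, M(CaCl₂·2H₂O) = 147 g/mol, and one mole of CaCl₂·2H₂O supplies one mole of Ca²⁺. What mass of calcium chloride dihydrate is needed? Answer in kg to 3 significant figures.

69.0 kg

Hardness to add: (181 − 109) = 72 mg/L as CaCO₃ × 653,000 L = 47,020 g as CaCO₃.
Moles of Ca²⁺ (1 mol Ca²⁺ ≡ 1 mol CaCO₃): 47,020 / 100.1 g/mol = 469.7 mol.
Mass of CaCl₂·2H₂O: 469.7 × 147 = 69,040 g.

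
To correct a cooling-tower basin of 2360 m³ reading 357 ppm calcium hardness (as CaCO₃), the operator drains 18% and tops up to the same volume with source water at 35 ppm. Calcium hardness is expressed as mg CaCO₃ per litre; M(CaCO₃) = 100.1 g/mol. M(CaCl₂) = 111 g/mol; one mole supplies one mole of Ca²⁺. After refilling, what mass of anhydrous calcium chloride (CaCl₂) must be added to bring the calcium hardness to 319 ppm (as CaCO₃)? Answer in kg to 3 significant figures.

Volume: 2360 m³ = 2,360,000 L.
After draining 18% and refilling: 357 × 0.82 + 35 × 0.18 = 299.04 ppm.
Deficit to target: 319 − 299.04 = 19.96 mg/L.
As CaCO₃: 19.96 mg/L × 2,360,000 L = 47,110 g; ÷ 100.1 = 470.6 mol Ca²⁺.
Mass: 470.6 × 111 = 52,230 g.

52.2 kg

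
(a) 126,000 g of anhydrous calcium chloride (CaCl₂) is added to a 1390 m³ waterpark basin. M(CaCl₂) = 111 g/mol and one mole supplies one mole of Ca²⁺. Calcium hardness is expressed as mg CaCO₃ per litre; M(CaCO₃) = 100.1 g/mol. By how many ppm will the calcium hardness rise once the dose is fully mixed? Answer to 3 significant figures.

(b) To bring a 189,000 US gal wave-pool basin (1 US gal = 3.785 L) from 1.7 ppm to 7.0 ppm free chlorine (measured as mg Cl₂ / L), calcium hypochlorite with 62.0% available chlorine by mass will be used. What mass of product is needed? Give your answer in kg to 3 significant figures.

(a) 81.7 ppm; (b) 6.12 kg

(a) Volume: 1390 m³ = 1,390,000 L.
(a) Moles of Ca²⁺: 126,000 g ÷ 111 g/mol = 1135 mol.
(a) As CaCO₃: 1135 mol × 100.1 g/mol = 113,600 g.
(a) Rise: 113,600 g / 1,390,000 L × 1000 = 81.75 mg/L.

(b) Volume: 189,000 US gal × 3.785 L/gal = 715,365 L.
(b) Chlorine deficit: 7.0 − 1.7 = 5.3 ppm = 5.3 mg/L as Cl₂.
(b) Cl₂ equivalent needed: 5.3 mg/L × 715,365 L = 3,791,000 mg = 3791 g.
(b) Product at 62.0% available chlorine: 3791 / 0.62 = 6115 g.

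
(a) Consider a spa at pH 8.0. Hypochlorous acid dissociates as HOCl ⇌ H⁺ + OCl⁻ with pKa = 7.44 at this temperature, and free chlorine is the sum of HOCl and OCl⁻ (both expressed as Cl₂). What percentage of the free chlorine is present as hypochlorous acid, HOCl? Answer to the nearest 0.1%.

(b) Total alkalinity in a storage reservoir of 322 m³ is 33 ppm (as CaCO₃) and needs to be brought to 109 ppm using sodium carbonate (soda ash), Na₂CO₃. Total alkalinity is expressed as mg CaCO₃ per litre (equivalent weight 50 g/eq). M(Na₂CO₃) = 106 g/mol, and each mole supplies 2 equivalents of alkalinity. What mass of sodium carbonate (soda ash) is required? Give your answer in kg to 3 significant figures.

(a) 21.6%; (b) 25.9 kg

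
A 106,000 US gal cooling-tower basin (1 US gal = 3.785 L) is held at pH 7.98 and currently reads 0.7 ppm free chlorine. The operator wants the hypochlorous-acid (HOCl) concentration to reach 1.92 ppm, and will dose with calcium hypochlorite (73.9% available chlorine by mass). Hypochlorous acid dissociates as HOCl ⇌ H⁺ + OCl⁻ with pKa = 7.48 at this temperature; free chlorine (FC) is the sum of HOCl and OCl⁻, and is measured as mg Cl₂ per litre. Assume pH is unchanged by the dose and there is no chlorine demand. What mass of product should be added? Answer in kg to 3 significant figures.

3.96 kg

Volume: 106,000 US gal × 3.785 L/gal = 401,210 L.
[OCl⁻]/[HOCl] = 10^(pH − pKa) = 10^(7.98 − 7.48) = 3.162; fraction as HOCl = 1/(1 + 3.162) = 0.2403.
Free chlorine required for 1.92 ppm HOCl: 1.92 / 0.2403 = 7.992 ppm.
FC to add: 7.992 − 0.7 = 7.292 mg/L as Cl₂.
Cl₂ equivalent: 7.292 mg/L × 401,210 L = 2925 g.
Product at 73.9% available Cl: 2925 / 0.739 = 3959 g.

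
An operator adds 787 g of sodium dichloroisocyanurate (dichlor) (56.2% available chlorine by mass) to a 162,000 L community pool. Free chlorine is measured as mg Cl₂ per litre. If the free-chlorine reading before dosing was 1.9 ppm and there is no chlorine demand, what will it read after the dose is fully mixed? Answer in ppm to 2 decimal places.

4.63 ppm

Available chlorine delivered: 787 g × 0.562 = 442.3 g as Cl₂.
Concentration rise: 442.3 g / 162,000 L = 2.73 mg/L = 2.73 ppm.
Final FC: 1.9 + 2.73 = 4.63 ppm.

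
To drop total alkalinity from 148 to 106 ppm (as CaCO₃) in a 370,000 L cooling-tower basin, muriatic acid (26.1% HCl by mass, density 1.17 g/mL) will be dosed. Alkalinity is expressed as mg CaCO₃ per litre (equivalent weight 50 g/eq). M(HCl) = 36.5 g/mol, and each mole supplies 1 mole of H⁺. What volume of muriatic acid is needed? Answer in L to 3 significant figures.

37.1 L

Alkalinity to neutralize: (148 − 106) = 42 mg/L as CaCO₃ × 370,000 L = 15,540 g as CaCO₃.
Equivalents of H⁺ required: 15,540 ÷ 50 g/eq = 310.8 eq = 310.8 mol HCl.
Mass of HCl: 310.8 × 36.5 = 11,340 g.
Mass of 26.1% solution: 11,340 / 0.261 = 43,460 g.
Volume: 43,460 g ÷ 1.17 g/mL = 37,150 mL.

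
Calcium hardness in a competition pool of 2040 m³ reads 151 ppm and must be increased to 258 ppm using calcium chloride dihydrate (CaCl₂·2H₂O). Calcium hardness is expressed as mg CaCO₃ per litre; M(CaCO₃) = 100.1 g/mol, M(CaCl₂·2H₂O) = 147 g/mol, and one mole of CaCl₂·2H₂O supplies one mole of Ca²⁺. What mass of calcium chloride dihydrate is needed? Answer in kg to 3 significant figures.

321 kg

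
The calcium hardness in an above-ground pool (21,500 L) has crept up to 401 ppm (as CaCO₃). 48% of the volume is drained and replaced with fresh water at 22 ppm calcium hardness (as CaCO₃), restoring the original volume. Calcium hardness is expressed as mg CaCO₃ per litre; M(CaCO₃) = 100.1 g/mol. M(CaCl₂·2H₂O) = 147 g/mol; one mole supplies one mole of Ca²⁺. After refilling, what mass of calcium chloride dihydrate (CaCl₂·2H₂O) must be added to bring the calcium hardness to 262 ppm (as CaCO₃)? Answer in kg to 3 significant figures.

1.36 kg

After draining 48% and refilling: 401 × 0.52 + 22 × 0.48 = 219.08 ppm.
Deficit to target: 262 − 219.08 = 42.92 mg/L.
As CaCO₃: 42.92 mg/L × 21,500 L = 922.8 g; ÷ 100.1 = 9.219 mol Ca²⁺.
Mass: 9.219 × 147 = 1355 g.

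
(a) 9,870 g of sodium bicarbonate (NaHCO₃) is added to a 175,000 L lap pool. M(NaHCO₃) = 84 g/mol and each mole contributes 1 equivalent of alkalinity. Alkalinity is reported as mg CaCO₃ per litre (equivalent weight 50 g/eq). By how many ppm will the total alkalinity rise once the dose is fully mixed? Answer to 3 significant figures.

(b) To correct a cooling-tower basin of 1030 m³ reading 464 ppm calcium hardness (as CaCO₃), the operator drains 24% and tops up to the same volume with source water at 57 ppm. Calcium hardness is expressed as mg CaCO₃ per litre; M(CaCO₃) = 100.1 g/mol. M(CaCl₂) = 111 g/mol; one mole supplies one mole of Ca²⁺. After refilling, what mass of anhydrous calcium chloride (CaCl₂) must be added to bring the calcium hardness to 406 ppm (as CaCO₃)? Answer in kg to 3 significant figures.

(a) Moles of NaHCO₃: 9,870 g ÷ 84 g/mol = 117.5 mol → 117.5 eq of alkalinity.
(a) As CaCO₃: 117.5 eq × 50 g/eq = 5875 g.
(a) Rise: 5875 g / 175,000 L × 1000 = 33.57 mg/L.

(b) Volume: 1030 m³ = 1,030,000 L.
(b) After draining 24% and refilling: 464 × 0.76 + 57 × 0.24 = 366.32 ppm.
(b) Deficit to target: 406 − 366.32 = 39.68 mg/L.
(b) As CaCO₃: 39.68 mg/L × 1,030,000 L = 40,870 g; ÷ 100.1 = 408.3 mol Ca²⁺.
(b) Mass: 408.3 × 111 = 45,320 g.

(a) 33.6 ppm; (b) 45.3 kg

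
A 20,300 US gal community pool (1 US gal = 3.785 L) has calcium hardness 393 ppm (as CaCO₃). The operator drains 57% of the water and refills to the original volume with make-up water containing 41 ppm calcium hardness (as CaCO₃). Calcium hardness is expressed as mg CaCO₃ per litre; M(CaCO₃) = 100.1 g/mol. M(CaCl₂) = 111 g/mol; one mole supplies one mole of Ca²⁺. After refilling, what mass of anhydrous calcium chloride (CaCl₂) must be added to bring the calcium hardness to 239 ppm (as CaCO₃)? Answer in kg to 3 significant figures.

3.97 kg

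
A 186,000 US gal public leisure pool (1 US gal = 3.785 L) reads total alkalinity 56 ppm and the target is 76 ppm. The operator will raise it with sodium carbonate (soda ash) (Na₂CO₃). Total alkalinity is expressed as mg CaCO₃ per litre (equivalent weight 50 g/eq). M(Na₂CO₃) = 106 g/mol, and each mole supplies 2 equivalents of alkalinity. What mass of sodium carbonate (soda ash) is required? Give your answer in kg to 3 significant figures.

14.9 kg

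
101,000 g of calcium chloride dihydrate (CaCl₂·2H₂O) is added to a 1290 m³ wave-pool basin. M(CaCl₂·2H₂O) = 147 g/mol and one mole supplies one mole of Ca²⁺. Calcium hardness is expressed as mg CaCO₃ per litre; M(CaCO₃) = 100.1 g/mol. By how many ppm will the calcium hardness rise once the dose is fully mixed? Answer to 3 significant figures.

Volume: 1290 m³ = 1,290,000 L.
Moles of Ca²⁺: 101,000 g ÷ 147 g/mol = 687.1 mol.
As CaCO₃: 687.1 mol × 100.1 g/mol = 68,780 g.
Rise: 68,780 g / 1,290,000 L × 1000 = 53.31 mg/L.

53.3 ppm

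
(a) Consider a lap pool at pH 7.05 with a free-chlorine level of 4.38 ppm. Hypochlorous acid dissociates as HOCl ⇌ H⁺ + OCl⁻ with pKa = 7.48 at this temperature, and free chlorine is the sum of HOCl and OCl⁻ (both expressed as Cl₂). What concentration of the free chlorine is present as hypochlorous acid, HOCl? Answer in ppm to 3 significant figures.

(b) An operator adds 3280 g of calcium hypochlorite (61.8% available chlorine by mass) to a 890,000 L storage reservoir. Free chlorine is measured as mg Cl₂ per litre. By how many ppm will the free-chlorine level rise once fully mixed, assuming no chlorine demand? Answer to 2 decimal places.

(a) [OCl⁻]/[HOCl] = 10^(pH − pKa) = 10^(7.05 − 7.48) = 10^-0.43 = 0.3715.
(a) Fraction as HOCl = 1 / (1 + 0.3715) = 0.7291.
(a) HOCl = 0.7291 × 4.38 ppm = 3.194 ppm.

(b) Available chlorine delivered: 3280 g × 0.618 = 2027 g as Cl₂.
(b) Concentration rise: 2027 g / 890,000 L = 2.278 mg/L = 2.28 ppm.

(a) 3.19 ppm; (b) 2.28 ppm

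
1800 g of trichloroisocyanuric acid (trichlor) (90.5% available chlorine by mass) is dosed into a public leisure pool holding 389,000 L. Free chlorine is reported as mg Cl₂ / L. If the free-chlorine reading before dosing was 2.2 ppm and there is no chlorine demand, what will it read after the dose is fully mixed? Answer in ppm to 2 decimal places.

Available chlorine delivered: 1800 g × 0.905 = 1629 g as Cl₂.
Concentration rise: 1629 g / 389,000 L = 4.188 mg/L = 4.19 ppm.
Final FC: 2.2 + 4.19 = 6.39 ppm.

6.39 ppm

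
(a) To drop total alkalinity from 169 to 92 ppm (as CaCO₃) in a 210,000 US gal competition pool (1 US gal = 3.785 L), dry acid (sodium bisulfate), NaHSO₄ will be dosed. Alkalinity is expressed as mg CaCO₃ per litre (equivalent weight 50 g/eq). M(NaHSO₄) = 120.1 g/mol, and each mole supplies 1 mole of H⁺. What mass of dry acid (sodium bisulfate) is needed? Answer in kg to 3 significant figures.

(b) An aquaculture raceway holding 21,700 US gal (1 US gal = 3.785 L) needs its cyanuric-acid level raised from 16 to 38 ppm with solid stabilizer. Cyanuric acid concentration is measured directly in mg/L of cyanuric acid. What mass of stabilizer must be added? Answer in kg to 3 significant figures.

(a) Volume: 210,000 US gal × 3.785 L/gal = 794,850 L.
(a) Alkalinity to neutralize: (169 − 92) = 77 mg/L as CaCO₃ × 794,850 L = 61,200 g as CaCO₃.
(a) Equivalents of H⁺ required: 61,200 ÷ 50 g/eq = 1224 eq = 1224 mol NaHSO₄.
(a) Mass of NaHSO₄: 1224 × 120.1 = 147,000 g.

(b) Volume: 21,700 US gal × 3.785 L/gal = 82,134 L.
(b) CYA to add: (38 − 16) = 22 mg/L × 82,134 L = 1807 g cyanuric acid.

(a) 147 kg; (b) 1.81 kg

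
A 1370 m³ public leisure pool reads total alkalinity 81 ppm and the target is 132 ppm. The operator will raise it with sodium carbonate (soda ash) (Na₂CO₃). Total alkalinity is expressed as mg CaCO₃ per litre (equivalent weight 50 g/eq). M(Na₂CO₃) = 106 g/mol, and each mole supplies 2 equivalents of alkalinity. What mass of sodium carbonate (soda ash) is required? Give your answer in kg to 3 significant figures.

Volume: 1370 m³ = 1,370,000 L.
Alkalinity to add: (132 − 81) = 51 mg/L as CaCO₃ × 1,370,000 L = 69,870 g as CaCO₃.
Equivalents: 69,870 g ÷ 50 g/eq = 1397 eq.
Each mole of Na₂CO₃ supplies 2 eq, so 1397 / 2 = 698.7 mol.
Mass: 698.7 mol × 106 g/mol = 74,060 g.

74.1 kg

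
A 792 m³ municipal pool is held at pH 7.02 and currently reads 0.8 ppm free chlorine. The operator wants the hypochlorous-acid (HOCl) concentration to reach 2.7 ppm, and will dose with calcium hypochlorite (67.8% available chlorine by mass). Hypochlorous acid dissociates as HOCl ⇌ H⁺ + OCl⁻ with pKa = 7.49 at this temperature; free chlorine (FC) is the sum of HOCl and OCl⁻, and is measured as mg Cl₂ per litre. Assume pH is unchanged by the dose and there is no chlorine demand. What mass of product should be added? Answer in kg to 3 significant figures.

3.29 kg

Volume: 792 m³ = 792,000 L.
[OCl⁻]/[HOCl] = 10^(pH − pKa) = 10^(7.02 − 7.49) = 0.3388; fraction as HOCl = 1/(1 + 0.3388) = 0.7469.
Free chlorine required for 2.7 ppm HOCl: 2.7 / 0.7469 = 3.615 ppm.
FC to add: 3.615 − 0.8 = 2.815 mg/L as Cl₂.
Cl₂ equivalent: 2.815 mg/L × 792,000 L = 2229 g.
Product at 67.8% available Cl: 2229 / 0.678 = 3288 g.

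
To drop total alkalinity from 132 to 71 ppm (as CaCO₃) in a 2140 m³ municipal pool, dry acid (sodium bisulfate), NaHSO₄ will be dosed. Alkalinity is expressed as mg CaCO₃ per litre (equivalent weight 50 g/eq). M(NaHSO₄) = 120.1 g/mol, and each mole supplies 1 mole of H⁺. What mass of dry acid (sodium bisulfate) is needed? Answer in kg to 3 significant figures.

314 kg

Volume: 2140 m³ = 2,140,000 L.
Alkalinity to neutralize: (132 − 71) = 61 mg/L as CaCO₃ × 2,140,000 L = 130,500 g as CaCO₃.
Equivalents of H⁺ required: 130,500 ÷ 50 g/eq = 2611 eq = 2611 mol NaHSO₄.
Mass of NaHSO₄: 2611 × 120.1 = 313,600 g.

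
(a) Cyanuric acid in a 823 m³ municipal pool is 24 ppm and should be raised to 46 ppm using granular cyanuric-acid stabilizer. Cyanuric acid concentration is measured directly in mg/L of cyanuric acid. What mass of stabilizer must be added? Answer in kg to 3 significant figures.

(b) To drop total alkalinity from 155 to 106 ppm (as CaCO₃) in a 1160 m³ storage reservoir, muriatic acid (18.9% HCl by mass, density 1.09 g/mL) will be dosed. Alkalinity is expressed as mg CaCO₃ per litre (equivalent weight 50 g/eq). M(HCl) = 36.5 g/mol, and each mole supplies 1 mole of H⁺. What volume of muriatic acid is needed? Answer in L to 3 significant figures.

(a) 18.1 kg; (b) 201 L

(a) Volume: 823 m³ = 823,000 L.
(a) CYA to add: (46 − 24) = 22 mg/L × 823,000 L = 18,110 g cyanuric acid.

(b) Volume: 1160 m³ = 1,160,000 L.
(b) Alkalinity to neutralize: (155 − 106) = 49 mg/L as CaCO₃ × 1,160,000 L = 56,840 g as CaCO₃.
(b) Equivalents of H⁺ required: 56,840 ÷ 50 g/eq = 1137 eq = 1137 mol HCl.
(b) Mass of HCl: 1137 × 36.5 = 41,490 g.
(b) Mass of 18.9% solution: 41,490 / 0.189 = 219,500 g.
(b) Volume: 219,500 g ÷ 1.09 g/mL = 201,400 mL.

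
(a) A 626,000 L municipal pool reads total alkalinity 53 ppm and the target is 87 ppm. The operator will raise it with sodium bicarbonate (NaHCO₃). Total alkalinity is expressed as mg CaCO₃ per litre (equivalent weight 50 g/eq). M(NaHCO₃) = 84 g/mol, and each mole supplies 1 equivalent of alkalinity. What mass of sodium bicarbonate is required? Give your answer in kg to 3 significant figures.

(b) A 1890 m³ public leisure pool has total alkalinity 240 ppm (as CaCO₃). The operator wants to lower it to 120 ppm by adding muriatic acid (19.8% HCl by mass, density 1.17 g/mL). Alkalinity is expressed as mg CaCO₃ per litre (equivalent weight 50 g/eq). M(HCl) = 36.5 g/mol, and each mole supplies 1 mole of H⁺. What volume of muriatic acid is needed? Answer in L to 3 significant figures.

(a) 35.8 kg; (b) 715 L

(a) Alkalinity to add: (87 − 53) = 34 mg/L as CaCO₃ × 626,000 L = 21,280 g as CaCO₃.
(a) Equivalents: 21,280 g ÷ 50 g/eq = 425.7 eq.
(a) NaHCO₃ supplies 1 eq per mole → 425.7 mol.
(a) Mass: 425.7 mol × 84 g/mol = 35,760 g.

(b) Volume: 1890 m³ = 1,890,000 L.
(b) Alkalinity to neutralize: (240 − 120) = 120 mg/L as CaCO₃ × 1,890,000 L = 226,800 g as CaCO₃.
(b) Equivalents of H⁺ required: 226,800 ÷ 50 g/eq = 4536 eq = 4536 mol HCl.
(b) Mass of HCl: 4536 × 36.5 = 165,600 g.
(b) Mass of 19.8% solution: 165,600 / 0.198 = 836,200 g.
(b) Volume: 836,200 g ÷ 1.17 g/mL = 714,700 mL.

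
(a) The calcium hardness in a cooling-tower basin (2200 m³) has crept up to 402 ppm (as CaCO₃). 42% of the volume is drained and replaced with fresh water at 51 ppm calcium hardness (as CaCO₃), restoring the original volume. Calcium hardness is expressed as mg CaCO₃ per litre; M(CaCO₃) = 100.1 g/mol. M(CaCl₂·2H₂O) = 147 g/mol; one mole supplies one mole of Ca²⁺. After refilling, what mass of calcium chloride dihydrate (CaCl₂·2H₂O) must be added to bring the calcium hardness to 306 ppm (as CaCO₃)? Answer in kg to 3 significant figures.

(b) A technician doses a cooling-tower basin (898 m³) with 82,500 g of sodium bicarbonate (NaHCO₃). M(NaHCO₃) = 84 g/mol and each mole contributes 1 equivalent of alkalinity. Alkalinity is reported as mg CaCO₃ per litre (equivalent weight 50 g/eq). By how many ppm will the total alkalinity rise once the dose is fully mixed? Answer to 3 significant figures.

(a) 166 kg; (b) 54.7 ppm

(a) Volume: 2200 m³ = 2,200,000 L.
(a) After draining 42% and refilling: 402 × 0.58 + 51 × 0.42 = 254.58 ppm.
(a) Deficit to target: 306 − 254.58 = 51.42 mg/L.
(a) As CaCO₃: 51.42 mg/L × 2,200,000 L = 113,100 g; ÷ 100.1 = 1130 mol Ca²⁺.
(a) Mass: 1130 × 147 = 166,100 g.

(b) Volume: 898 m³ = 898,000 L.
(b) Moles of NaHCO₃: 82,500 g ÷ 84 g/mol = 982.1 mol → 982.1 eq of alkalinity.
(b) As CaCO₃: 982.1 eq × 50 g/eq = 49,110 g.
(b) Rise: 49,110 g / 898,000 L × 1000 = 54.69 mg/L.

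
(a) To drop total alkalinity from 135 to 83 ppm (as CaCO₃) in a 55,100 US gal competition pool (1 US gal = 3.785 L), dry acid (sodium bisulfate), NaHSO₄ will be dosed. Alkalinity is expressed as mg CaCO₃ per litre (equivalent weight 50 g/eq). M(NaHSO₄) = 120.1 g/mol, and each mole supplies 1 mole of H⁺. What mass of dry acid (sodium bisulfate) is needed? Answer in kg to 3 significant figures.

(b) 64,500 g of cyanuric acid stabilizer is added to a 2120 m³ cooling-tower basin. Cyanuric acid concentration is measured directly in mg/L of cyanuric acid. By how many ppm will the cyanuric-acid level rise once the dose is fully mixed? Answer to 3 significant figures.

(a) Volume: 55,100 US gal × 3.785 L/gal = 208,554 L.
(a) Alkalinity to neutralize: (135 − 83) = 52 mg/L as CaCO₃ × 208,554 L = 10,840 g as CaCO₃.
(a) Equivalents of H⁺ required: 10,840 ÷ 50 g/eq = 216.9 eq = 216.9 mol NaHSO₄.
(a) Mass of NaHSO₄: 216.9 × 120.1 = 26,050 g.

(b) Volume: 2120 m³ = 2,120,000 L.
(b) Rise: 64,500 g / 2,120,000 L × 1000 = 30.42 mg/L.

(a) 26.0 kg; (b) 30.4 ppm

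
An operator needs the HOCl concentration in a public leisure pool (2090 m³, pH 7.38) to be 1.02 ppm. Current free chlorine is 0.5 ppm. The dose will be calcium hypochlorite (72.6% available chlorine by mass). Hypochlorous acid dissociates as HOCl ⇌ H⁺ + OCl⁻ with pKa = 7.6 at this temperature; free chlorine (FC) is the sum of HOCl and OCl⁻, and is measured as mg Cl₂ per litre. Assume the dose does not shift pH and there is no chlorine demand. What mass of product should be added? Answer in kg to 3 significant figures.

3.27 kg

Volume: 2090 m³ = 2,090,000 L.
[OCl⁻]/[HOCl] = 10^(pH − pKa) = 10^(7.38 − 7.6) = 0.6026; fraction as HOCl = 1/(1 + 0.6026) = 0.624.
Free chlorine required for 1.02 ppm HOCl: 1.02 / 0.624 = 1.635 ppm.
FC to add: 1.635 − 0.5 = 1.135 mg/L as Cl₂.
Cl₂ equivalent: 1.135 mg/L × 2,090,000 L = 2371 g.
Product at 72.6% available Cl: 2371 / 0.726 = 3266 g.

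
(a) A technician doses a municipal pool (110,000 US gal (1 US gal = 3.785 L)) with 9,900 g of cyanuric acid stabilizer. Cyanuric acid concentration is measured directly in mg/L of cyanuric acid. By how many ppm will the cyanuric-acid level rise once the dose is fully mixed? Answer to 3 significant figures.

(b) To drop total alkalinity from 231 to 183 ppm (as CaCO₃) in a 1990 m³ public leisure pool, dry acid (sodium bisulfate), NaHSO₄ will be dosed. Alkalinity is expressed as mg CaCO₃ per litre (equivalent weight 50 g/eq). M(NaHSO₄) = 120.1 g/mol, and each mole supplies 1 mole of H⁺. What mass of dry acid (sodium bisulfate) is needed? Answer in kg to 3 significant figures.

(a) 23.8 ppm; (b) 229 kg

(a) Volume: 110,000 US gal × 3.785 L/gal = 416,350 L.
(a) Rise: 9,900 g / 416,350 L × 1000 = 23.78 mg/L.

(b) Volume: 1990 m³ = 1,990,000 L.
(b) Alkalinity to neutralize: (231 − 183) = 48 mg/L as CaCO₃ × 1,990,000 L = 95,520 g as CaCO₃.
(b) Equivalents of H⁺ required: 95,520 ÷ 50 g/eq = 1910 eq = 1910 mol NaHSO₄.
(b) Mass of NaHSO₄: 1910 × 120.1 = 229,400 g.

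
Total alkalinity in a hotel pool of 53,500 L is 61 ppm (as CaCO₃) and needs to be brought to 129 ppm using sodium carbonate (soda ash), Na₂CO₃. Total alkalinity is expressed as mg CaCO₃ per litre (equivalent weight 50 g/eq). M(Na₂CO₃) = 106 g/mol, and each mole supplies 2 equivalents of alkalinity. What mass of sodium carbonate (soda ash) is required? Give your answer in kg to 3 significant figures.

3.86 kg

Alkalinity to add: (129 − 61) = 68 mg/L as CaCO₃ × 53,500 L = 3638 g as CaCO₃.
Equivalents: 3638 g ÷ 50 g/eq = 72.76 eq.
Each mole of Na₂CO₃ supplies 2 eq, so 72.76 / 2 = 36.38 mol.
Mass: 36.38 mol × 106 g/mol = 3856 g.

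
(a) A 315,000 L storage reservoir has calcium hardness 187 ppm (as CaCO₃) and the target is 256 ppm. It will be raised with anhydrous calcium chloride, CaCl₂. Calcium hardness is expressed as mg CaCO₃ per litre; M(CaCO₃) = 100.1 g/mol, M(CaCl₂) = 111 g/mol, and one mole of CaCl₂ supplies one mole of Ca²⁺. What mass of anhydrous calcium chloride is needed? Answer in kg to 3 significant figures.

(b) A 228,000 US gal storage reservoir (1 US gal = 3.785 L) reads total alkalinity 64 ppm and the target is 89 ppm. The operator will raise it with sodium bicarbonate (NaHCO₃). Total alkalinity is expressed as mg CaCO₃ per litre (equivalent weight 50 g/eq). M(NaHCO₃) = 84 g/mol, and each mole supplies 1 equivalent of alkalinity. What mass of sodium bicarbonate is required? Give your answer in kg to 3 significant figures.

(a) Hardness to add: (256 − 187) = 69 mg/L as CaCO₃ × 315,000 L = 21,740 g as CaCO₃.
(a) Moles of Ca²⁺ (1 mol Ca²⁺ ≡ 1 mol CaCO₃): 21,740 / 100.1 g/mol = 217.1 mol.
(a) Mass of CaCl₂: 217.1 × 111 = 24,100 g.

(b) Volume: 228,000 US gal × 3.785 L/gal = 862,980 L.
(b) Alkalinity to add: (89 − 64) = 25 mg/L as CaCO₃ × 862,980 L = 21,570 g as CaCO₃.
(b) Equivalents: 21,570 g ÷ 50 g/eq = 431.5 eq.
(b) NaHCO₃ supplies 1 eq per mole → 431.5 mol.
(b) Mass: 431.5 mol × 84 g/mol = 36,250 g.

(a) 24.1 kg; (b) 36.2 kg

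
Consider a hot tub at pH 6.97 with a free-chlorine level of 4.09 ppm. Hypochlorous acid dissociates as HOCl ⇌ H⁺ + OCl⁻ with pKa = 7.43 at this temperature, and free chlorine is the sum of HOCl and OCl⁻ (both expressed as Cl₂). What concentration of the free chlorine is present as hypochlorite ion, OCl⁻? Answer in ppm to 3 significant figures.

[OCl⁻]/[HOCl] = 10^(pH − pKa) = 10^(6.97 − 7.43) = 10^-0.46 = 0.3467.
Fraction as HOCl = 1 / (1 + 0.3467) = 0.7425.
OCl⁻ = (1 − 0.7425) × 4.09 ppm = 1.053 ppm.

1.05 ppm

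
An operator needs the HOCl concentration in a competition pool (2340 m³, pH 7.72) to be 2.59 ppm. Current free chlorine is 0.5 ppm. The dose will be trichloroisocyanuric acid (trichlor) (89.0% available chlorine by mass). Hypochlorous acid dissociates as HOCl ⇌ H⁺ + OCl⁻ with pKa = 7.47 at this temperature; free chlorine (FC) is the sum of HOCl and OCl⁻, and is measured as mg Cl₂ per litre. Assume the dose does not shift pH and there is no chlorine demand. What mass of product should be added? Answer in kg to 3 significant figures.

17.6 kg

Volume: 2340 m³ = 2,340,000 L.
[OCl⁻]/[HOCl] = 10^(pH − pKa) = 10^(7.72 − 7.47) = 1.778; fraction as HOCl = 1/(1 + 1.778) = 0.3599.
Free chlorine required for 2.59 ppm HOCl: 2.59 / 0.3599 = 7.196 ppm.
FC to add: 7.196 − 0.5 = 6.696 mg/L as Cl₂.
Cl₂ equivalent: 6.696 mg/L × 2,340,000 L = 15,670 g.
Product at 89.0% available Cl: 15,670 / 0.89 = 17,600 g.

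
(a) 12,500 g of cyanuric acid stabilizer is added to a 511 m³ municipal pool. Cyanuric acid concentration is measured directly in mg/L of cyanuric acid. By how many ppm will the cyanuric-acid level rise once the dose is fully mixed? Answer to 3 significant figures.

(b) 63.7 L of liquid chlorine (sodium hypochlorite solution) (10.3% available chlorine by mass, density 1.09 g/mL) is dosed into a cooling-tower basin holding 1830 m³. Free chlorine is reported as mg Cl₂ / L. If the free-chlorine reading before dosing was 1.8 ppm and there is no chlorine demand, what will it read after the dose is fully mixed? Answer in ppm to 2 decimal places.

(a) 24.5 ppm; (b) 5.71 ppm

(a) Volume: 511 m³ = 511,000 L.
(a) Rise: 12,500 g / 511,000 L × 1000 = 24.46 mg/L.

(b) Volume: 1830 m³ = 1,830,000 L.
(b) Mass of solution: 63.7 L × 1000 mL/L × 1.09 g/mL = 69,430 g.
(b) Available chlorine delivered: 69,430 g × 0.103 = 7152 g as Cl₂.
(b) Concentration rise: 7152 g / 1,830,000 L = 3.908 mg/L = 3.91 ppm.
(b) Final FC: 1.8 + 3.91 = 5.71 ppm.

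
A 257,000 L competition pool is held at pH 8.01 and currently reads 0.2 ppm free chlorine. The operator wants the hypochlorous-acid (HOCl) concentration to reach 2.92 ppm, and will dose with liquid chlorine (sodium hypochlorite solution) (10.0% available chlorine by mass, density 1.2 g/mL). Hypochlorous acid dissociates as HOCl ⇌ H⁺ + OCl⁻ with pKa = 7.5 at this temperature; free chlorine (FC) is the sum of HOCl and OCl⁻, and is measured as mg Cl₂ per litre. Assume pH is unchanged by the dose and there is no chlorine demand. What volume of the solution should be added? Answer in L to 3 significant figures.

[OCl⁻]/[HOCl] = 10^(pH − pKa) = 10^(8.01 − 7.5) = 3.236; fraction as HOCl = 1/(1 + 3.236) = 0.2361.
Free chlorine required for 2.92 ppm HOCl: 2.92 / 0.2361 = 12.37 ppm.
FC to add: 12.37 − 0.2 = 12.17 mg/L as Cl₂.
Cl₂ equivalent: 12.17 mg/L × 257,000 L = 3127 g.
Product at 10.0% available Cl: 3127 / 0.1 = 31,270 g.
Volume: 31,270 g ÷ 1.2 g/mL = 26,060 mL.

26.1 L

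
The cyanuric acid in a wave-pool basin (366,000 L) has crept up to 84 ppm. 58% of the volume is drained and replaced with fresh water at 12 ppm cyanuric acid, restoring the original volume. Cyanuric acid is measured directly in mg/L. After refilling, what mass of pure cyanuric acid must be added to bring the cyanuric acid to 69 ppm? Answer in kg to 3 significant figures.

9.79 kg

After draining 58% and refilling: 84 × 0.42 + 12 × 0.58 = 42.24 ppm.
Deficit to target: 69 − 42.24 = 26.76 mg/L.
Mass: 26.76 mg/L × 366,000 L = 9794 g cyanuric acid.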